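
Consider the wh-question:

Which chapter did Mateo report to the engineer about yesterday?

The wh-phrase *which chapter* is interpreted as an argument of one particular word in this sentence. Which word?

Before movement: Mateo did report to the engineer about which chapter yesterday.
'which chapter' is the object of the preposition 'about'. Wh-movement fronts it, leaving a gap right after 'about':
Which chapter did Mateo report to the engineer about ___ yesterday?

about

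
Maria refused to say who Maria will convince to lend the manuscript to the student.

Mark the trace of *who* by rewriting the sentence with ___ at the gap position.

Pre-movement form: Maria will convince who to lend the manuscript to the student.
'who' functions as the direct object of 'convince'. The gap is right after 'convince'.

Maria refused to say who Maria will convince ___ to lend the manuscript to the student.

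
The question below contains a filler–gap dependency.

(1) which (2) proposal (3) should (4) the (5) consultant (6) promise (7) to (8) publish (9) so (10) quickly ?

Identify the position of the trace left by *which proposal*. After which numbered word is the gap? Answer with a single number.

8

Pre-movement form: The consultant should promise to publish which proposal so quickly.
The filler 'which proposal' is interpreted as the direct object of 'publish'. It moves to the left edge, and the trace sits right after 'publish':
Which proposal should the consultant promise to publish ___ so quickly?
'publish' is word 8.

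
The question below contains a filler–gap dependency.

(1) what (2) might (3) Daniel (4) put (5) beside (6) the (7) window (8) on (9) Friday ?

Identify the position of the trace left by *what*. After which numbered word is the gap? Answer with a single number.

4

Before movement: Daniel might put what beside the window on Friday.
The filler 'what' is interpreted as the direct object of 'put'. Wh-movement fronts it, leaving a gap right after 'put':
What might Daniel put ___ beside the window on Friday?
'put' is word 4.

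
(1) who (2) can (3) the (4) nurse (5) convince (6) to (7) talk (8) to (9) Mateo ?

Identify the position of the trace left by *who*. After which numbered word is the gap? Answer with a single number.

Before movement: The nurse can convince who to talk to Mateo.
'who' is the direct object of 'convince'. Fronting leaves a gap immediately after 'convince':
Who can the nurse convince ___ to talk to Mateo?
'convince' is word 5.

5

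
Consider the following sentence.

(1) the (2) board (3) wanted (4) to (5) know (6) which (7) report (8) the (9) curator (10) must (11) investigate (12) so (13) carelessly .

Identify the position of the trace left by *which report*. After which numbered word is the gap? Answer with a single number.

11

Pre-movement form: The curator must investigate which report so carelessly.
'which report' is the direct object of 'investigate'. Fronting leaves a gap immediately after 'investigate':
The board wanted to know which report the curator must investigate ___ so carelessly.
'investigate' is word 11.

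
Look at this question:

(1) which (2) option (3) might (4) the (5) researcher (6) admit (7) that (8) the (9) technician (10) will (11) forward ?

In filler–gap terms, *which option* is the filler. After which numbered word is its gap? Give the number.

11

Pre-movement form: The researcher might admit that the technician will forward which option.
'which option' is the direct object of 'forward'. Wh-movement fronts it, leaving a gap right after 'forward':
Which option might the researcher admit that the technician will forward ___?
'forward' is word 11.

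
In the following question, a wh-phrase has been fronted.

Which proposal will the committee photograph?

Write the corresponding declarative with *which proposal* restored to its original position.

The committee will photograph which proposal.

The filler 'which proposal' is interpreted as the direct object of 'photograph'. It moves to the left edge, and the trace sits right after 'photograph':
Which proposal will the committee photograph ___?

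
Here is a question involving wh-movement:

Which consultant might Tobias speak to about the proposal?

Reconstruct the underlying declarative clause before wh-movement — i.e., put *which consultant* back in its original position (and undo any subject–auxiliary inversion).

The filler 'which consultant' is interpreted as the object of the preposition 'to'. Fronting leaves a gap immediately after 'to':
Which consultant might Tobias speak to ___ about the proposal?

Tobias might speak to which consultant about the proposal.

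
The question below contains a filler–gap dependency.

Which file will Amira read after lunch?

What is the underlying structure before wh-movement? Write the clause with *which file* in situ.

'which file' functions as the direct object of 'read'. It moves to the left edge, and the trace sits right after 'read':
Which file will Amira read ___ after lunch?

Amira will read which file after lunch.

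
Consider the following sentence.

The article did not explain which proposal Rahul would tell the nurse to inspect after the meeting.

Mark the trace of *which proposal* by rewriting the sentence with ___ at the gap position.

In situ: Rahul would tell the nurse to inspect which proposal after the meeting.
'which proposal' functions as the direct object of 'inspect'. The gap is right after 'inspect'.

The article did not explain which proposal Rahul would tell the nurse to inspect ___ after the meeting.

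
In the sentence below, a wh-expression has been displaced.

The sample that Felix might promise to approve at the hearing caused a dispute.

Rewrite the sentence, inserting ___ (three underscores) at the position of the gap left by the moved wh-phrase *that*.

'that' is the direct object of 'approve'. The gap is right after 'approve'.

The sample that Felix might promise to approve ___ at the hearing caused a dispute.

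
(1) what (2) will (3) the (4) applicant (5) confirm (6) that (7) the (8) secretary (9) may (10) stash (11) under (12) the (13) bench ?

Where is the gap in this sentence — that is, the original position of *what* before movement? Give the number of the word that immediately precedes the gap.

Underlying clause: The applicant will confirm that the secretary may stash what under the bench.
The filler 'what' is interpreted as the direct object of 'stash'. It moves to the left edge, and the trace sits right after 'stash':
What will the applicant confirm that the secretary may stash ___ under the bench?
'stash' is word 10.

10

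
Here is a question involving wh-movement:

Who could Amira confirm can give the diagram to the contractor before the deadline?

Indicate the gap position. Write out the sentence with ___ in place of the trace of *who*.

Who could Amira confirm ___ can give the diagram to the contractor before the deadline?

Underlying clause: Amira could confirm who can give the diagram to the contractor before the deadline.
The filler 'who' is interpreted as the subject of the clause embedded under 'confirm'. The gap is right after 'confirm'.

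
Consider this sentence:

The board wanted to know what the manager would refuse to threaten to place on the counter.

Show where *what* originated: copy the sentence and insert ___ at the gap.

In situ: The manager would refuse to threaten to place what on the counter.
'what' functions as the direct object of 'place'. The gap is right after 'place'.

The board wanted to know what the manager would refuse to threaten to place ___ on the counter.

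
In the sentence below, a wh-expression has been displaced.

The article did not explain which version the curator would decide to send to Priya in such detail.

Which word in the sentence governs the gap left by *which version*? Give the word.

Underlying clause: The curator would decide to send which version to Priya in such detail.
'which version' is the direct object of 'send'. It moves to the left edge, and the trace sits right after 'send':
The article did not explain which version the curator would decide to send ___ to Priya in such detail.

send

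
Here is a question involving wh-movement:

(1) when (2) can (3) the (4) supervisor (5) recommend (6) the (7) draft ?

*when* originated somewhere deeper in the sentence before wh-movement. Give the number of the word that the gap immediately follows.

7

In situ: The supervisor can recommend the draft when.
'when' is the temporal adjunct. It moves to the left edge, and the trace sits right after 'draft':
When can the supervisor recommend the draft ___?
'draft' is word 7.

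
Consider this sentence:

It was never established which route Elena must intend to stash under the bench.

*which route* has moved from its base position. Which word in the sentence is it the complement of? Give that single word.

stash

Pre-movement form: Elena must intend to stash which route under the bench.
The filler 'which route' is interpreted as the direct object of 'stash'. Wh-movement fronts it, leaving a gap right after 'stash':
It was never established which route Elena must intend to stash ___ under the bench.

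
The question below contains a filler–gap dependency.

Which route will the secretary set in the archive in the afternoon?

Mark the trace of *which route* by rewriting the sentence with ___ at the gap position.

Underlying clause: The secretary will set which route in the archive in the afternoon.
The filler 'which route' is interpreted as the direct object of 'set'. The gap is right after 'set'.

Which route will the secretary set ___ in the archive in the afternoon?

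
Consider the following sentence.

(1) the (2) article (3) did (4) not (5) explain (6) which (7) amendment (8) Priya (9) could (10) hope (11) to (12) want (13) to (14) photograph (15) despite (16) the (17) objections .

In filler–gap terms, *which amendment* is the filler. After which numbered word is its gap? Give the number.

14

Pre-movement form: Priya could hope to want to photograph which amendment despite the objections.
'which amendment' is the direct object of 'photograph'. Fronting leaves a gap immediately after 'photograph':
The article did not explain which amendment Priya could hope to want to photograph ___ despite the objections.
'photograph' is word 14.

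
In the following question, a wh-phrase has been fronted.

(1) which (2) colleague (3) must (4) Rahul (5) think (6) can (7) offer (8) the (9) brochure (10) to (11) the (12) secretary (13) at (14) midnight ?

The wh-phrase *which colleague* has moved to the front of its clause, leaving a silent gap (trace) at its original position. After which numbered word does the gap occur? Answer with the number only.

In situ: Rahul must think which colleague can offer the brochure to the secretary at midnight.
The filler 'which colleague' is interpreted as the subject of the clause embedded under 'think'. Fronting leaves a gap immediately after 'think':
Which colleague must Rahul think ___ can offer the brochure to the secretary at midnight?
'think' is word 5.

5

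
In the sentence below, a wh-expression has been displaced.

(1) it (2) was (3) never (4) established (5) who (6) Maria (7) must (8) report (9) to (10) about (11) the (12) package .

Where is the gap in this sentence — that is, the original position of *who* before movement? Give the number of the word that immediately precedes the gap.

Underlying clause: Maria must report to who about the package.
'who' is the object of the preposition 'to'. Wh-movement fronts it, leaving a gap right after 'to':
It was never established who Maria must report to ___ about the package.
'to' is word 9.

9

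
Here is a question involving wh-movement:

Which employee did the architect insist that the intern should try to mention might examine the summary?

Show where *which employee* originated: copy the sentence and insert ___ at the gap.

Which employee did the architect insist that the intern should try to mention ___ might examine the summary?

Before movement: The architect did insist that the intern should try to mention which employee might examine the summary.
'which employee' is the subject of the clause embedded under 'mention'. The gap is right after 'mention'.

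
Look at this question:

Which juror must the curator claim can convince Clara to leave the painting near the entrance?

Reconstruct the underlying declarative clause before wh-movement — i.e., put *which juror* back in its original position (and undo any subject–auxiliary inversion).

The curator must claim which juror can convince Clara to leave the painting near the entrance.

'which juror' is the subject of the clause embedded under 'claim'. Fronting leaves a gap immediately after 'claim':
Which juror must the curator claim ___ can convince Clara to leave the painting near the entrance?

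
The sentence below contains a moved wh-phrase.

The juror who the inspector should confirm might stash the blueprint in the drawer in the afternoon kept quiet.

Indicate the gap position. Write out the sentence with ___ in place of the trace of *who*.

'who' is the subject of the clause embedded under 'confirm'. The gap is right after 'confirm'.

The juror who the inspector should confirm ___ might stash the blueprint in the drawer in the afternoon kept quiet.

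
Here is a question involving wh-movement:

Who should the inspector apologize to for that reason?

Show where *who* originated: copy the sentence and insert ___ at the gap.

In situ: The inspector should apologize to who for that reason.
The filler 'who' is interpreted as the object of the preposition 'to'. The gap is right after 'to'.

Who should the inspector apologize to ___ for that reason?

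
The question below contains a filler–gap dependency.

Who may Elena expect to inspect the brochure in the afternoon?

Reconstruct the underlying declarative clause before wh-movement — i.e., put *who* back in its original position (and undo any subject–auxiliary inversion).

Elena may expect who to inspect the brochure in the afternoon.

'who' is the direct object of 'expect'. Fronting leaves a gap immediately after 'expect':
Who may Elena expect ___ to inspect the brochure in the afternoon?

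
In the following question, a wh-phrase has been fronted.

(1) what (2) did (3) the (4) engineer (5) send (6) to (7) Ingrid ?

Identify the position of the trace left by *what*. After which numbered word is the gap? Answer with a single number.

Underlying clause: The engineer did send what to Ingrid.
'what' functions as the direct object of 'send'. Wh-movement fronts it, leaving a gap right after 'send':
What did the engineer send ___ to Ingrid?
'send' is word 5.

5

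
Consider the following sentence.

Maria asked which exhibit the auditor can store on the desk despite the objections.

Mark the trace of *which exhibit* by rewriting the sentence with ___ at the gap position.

Maria asked which exhibit the auditor can store ___ on the desk despite the objections.

In situ: The auditor can store which exhibit on the desk despite the objections.
'which exhibit' is the direct object of 'store'. The gap is right after 'store'.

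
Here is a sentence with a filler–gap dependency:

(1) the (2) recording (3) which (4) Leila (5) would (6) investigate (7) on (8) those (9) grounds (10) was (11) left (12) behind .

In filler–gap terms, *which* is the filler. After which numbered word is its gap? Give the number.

6

'which' is the direct object of 'investigate'. It moves to the left edge, and the trace sits right after 'investigate':
The recording which Leila would investigate ___ on those grounds was left behind.
'investigate' is word 6.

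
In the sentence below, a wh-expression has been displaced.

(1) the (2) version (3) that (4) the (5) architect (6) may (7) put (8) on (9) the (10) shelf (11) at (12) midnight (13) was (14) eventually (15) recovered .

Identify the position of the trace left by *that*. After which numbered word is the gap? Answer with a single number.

7

'that' functions as the direct object of 'put'. Wh-movement fronts it, leaving a gap right after 'put':
The version that the architect may put ___ on the shelf at midnight was eventually recovered.
'put' is word 7.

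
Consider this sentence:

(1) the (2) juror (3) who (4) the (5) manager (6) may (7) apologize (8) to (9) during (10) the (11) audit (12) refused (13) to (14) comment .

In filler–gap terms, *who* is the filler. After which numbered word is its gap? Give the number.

8

The filler 'who' is interpreted as the object of the preposition 'to'. It moves to the left edge, and the trace sits right after 'to':
The juror who the manager may apologize to ___ during the audit refused to comment.
'to' is word 8.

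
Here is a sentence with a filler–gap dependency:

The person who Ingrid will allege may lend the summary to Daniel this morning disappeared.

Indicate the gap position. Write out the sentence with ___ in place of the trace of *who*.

The person who Ingrid will allege ___ may lend the summary to Daniel this morning disappeared.

'who' is the subject of the clause embedded under 'allege'. The gap is right after 'allege'.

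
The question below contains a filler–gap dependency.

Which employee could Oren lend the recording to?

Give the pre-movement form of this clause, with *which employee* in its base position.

Oren could lend the recording to which employee.

'which employee' is the object of the preposition 'to' (recipient of 'lend'). It moves to the left edge, and the trace sits right after 'to':
Which employee could Oren lend the recording to ___?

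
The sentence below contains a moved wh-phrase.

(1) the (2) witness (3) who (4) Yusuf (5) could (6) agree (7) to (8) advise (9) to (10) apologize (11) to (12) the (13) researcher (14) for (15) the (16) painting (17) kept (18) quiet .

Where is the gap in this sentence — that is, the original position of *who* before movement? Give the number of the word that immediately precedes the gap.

'who' is the direct object of 'advise'. Wh-movement fronts it, leaving a gap right after 'advise':
The witness who Yusuf could agree to advise ___ to apologize to the researcher for the painting kept quiet.
'advise' is word 8.

8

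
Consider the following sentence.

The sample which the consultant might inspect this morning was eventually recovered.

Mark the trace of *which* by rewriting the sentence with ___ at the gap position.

'which' is the direct object of 'inspect'. The gap is right after 'inspect'.

The sample which the consultant might inspect ___ this morning was eventually recovered.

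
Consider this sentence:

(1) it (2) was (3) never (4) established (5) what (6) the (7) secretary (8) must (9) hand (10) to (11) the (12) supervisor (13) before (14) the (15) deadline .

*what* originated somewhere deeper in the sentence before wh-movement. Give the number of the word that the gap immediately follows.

9

In situ: The secretary must hand what to the supervisor before the deadline.
'what' is the direct object of 'hand'. Fronting leaves a gap immediately after 'hand':
It was never established what the secretary must hand ___ to the supervisor before the deadline.
'hand' is word 9.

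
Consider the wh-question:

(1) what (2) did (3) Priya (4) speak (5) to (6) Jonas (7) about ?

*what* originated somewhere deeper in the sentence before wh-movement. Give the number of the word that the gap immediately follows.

7

In situ: Priya did speak to Jonas about what.
'what' functions as the object of the preposition 'about'. Fronting leaves a gap immediately after 'about':
What did Priya speak to Jonas about ___?
'about' is word 7.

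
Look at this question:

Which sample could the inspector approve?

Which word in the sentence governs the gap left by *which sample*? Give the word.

Before movement: The inspector could approve which sample.
'which sample' is the direct object of 'approve'. It moves to the left edge, and the trace sits right after 'approve':
Which sample could the inspector approve ___?

approve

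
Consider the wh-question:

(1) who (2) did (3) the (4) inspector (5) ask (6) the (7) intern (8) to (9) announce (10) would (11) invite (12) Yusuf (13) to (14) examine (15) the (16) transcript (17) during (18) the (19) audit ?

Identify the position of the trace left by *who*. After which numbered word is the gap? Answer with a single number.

Before movement: The inspector did ask the intern to announce who would invite Yusuf to examine the transcript during the audit.
The filler 'who' is interpreted as the subject of the clause embedded under 'announce'. It moves to the left edge, and the trace sits right after 'announce':
Who did the inspector ask the intern to announce ___ would invite Yusuf to examine the transcript during the audit?
'announce' is word 9.

9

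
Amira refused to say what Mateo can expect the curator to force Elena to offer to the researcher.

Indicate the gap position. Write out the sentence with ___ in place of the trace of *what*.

Underlying clause: Mateo can expect the curator to force Elena to offer what to the researcher.
The filler 'what' is interpreted as the direct object of 'offer'. The gap is right after 'offer'.

Amira refused to say what Mateo can expect the curator to force Elena to offer ___ to the researcher.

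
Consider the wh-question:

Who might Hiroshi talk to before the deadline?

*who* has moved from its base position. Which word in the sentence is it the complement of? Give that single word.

Pre-movement form: Hiroshi might talk to who before the deadline.
'who' functions as the object of the preposition 'to'. Wh-movement fronts it, leaving a gap right after 'to':
Who might Hiroshi talk to ___ before the deadline?

to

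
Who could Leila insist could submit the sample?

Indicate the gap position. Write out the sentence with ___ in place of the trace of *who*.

Who could Leila insist ___ could submit the sample?

Before movement: Leila could insist who could submit the sample.
The filler 'who' is interpreted as the subject of the clause embedded under 'insist'. The gap is right after 'insist'.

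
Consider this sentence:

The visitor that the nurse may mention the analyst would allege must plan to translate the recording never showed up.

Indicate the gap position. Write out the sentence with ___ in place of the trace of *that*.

The visitor that the nurse may mention the analyst would allege ___ must plan to translate the recording never showed up.

The filler 'that' is interpreted as the subject of the clause embedded under 'allege'. The gap is right after 'allege'.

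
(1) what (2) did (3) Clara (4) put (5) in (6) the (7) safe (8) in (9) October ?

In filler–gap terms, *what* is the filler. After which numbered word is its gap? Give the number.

Before movement: Clara did put what in the safe in October.
'what' functions as the direct object of 'put'. Fronting leaves a gap immediately after 'put':
What did Clara put ___ in the safe in October?
'put' is word 4.

4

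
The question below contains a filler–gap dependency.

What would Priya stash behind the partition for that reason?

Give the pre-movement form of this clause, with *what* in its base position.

'what' functions as the direct object of 'stash'. It moves to the left edge, and the trace sits right after 'stash':
What would Priya stash ___ behind the partition for that reason?

Priya would stash what behind the partition for that reason.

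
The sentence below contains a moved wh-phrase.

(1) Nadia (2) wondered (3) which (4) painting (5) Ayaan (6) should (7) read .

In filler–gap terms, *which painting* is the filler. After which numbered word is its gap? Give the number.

In situ: Ayaan should read which painting.
'which painting' is the direct object of 'read'. Fronting leaves a gap immediately after 'read':
Nadia wondered which painting Ayaan should read ___.
'read' is word 7.

7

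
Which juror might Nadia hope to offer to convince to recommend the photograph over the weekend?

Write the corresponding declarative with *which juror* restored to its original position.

Nadia might hope to offer to convince which juror to recommend the photograph over the weekend.

'which juror' is the direct object of 'convince'. It moves to the left edge, and the trace sits right after 'convince':
Which juror might Nadia hope to offer to convince ___ to recommend the photograph over the weekend?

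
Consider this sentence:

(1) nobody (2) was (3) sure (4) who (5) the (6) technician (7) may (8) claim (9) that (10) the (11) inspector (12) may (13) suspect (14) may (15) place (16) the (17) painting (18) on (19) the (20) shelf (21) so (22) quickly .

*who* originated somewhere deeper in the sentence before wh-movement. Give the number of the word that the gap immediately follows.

Pre-movement form: The technician may claim that the inspector may suspect who may place the painting on the shelf so quickly.
'who' is the subject of the clause embedded under 'suspect'. Fronting leaves a gap immediately after 'suspect':
Nobody was sure who the technician may claim that the inspector may suspect ___ may place the painting on the shelf so quickly.
'suspect' is word 13.

13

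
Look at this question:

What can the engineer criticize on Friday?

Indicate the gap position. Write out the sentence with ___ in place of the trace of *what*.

What can the engineer criticize ___ on Friday?

Underlying clause: The engineer can criticize what on Friday.
'what' functions as the direct object of 'criticize'. The gap is right after 'criticize'.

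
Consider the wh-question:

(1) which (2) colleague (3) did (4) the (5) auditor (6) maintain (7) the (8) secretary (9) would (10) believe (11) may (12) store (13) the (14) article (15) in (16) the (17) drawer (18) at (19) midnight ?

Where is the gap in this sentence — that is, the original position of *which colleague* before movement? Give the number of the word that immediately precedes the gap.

10

Underlying clause: The auditor did maintain the secretary would believe which colleague may store the article in the drawer at midnight.
'which colleague' is the subject of the clause embedded under 'believe'. It moves to the left edge, and the trace sits right after 'believe':
Which colleague did the auditor maintain the secretary would believe ___ may store the article in the drawer at midnight?
'believe' is word 10.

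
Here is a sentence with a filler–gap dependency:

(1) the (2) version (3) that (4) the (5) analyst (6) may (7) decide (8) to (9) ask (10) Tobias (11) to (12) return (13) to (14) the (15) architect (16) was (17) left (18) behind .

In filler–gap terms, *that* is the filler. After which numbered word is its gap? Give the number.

12

'that' functions as the direct object of 'return'. Fronting leaves a gap immediately after 'return':
The version that the analyst may decide to ask Tobias to return ___ to the architect was left behind.
'return' is word 12.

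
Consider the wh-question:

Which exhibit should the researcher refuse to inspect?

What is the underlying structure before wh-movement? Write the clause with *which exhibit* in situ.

The filler 'which exhibit' is interpreted as the direct object of 'inspect'. Wh-movement fronts it, leaving a gap right after 'inspect':
Which exhibit should the researcher refuse to inspect ___?

The researcher should refuse to inspect which exhibit.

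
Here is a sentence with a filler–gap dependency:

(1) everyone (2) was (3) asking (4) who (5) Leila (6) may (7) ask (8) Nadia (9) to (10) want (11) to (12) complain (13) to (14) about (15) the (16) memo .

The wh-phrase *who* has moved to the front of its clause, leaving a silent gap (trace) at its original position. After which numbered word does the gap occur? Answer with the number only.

Underlying clause: Leila may ask Nadia to want to complain to who about the memo.
'who' is the object of the preposition 'to'. It moves to the left edge, and the trace sits right after 'to':
Everyone was asking who Leila may ask Nadia to want to complain to ___ about the memo.
'to' is word 13.

13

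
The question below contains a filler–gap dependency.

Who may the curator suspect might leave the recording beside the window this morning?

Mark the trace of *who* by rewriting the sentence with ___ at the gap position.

Who may the curator suspect ___ might leave the recording beside the window this morning?

Pre-movement form: The curator may suspect who might leave the recording beside the window this morning.
'who' functions as the subject of the clause embedded under 'suspect'. The gap is right after 'suspect'.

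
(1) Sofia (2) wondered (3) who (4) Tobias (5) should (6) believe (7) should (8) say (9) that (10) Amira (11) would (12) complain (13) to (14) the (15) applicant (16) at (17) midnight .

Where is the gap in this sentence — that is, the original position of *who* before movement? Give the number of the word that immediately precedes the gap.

Underlying clause: Tobias should believe who should say that Amira would complain to the applicant at midnight.
The filler 'who' is interpreted as the subject of the clause embedded under 'believe'. Fronting leaves a gap immediately after 'believe':
Sofia wondered who Tobias should believe ___ should say that Amira would complain to the applicant at midnight.
'believe' is word 6.

6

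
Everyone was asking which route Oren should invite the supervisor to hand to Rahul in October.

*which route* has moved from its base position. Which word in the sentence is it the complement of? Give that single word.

hand

In situ: Oren should invite the supervisor to hand which route to Rahul in October.
The filler 'which route' is interpreted as the direct object of 'hand'. Fronting leaves a gap immediately after 'hand':
Everyone was asking which route Oren should invite the supervisor to hand ___ to Rahul in October.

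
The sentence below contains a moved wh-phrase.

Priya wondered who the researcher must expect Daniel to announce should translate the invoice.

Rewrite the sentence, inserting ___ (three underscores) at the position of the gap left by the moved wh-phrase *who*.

Priya wondered who the researcher must expect Daniel to announce ___ should translate the invoice.

In situ: The researcher must expect Daniel to announce who should translate the invoice.
'who' is the subject of the clause embedded under 'announce'. The gap is right after 'announce'.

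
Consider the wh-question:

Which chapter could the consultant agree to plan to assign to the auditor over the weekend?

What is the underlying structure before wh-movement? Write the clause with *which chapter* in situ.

The consultant could agree to plan to assign which chapter to the auditor over the weekend.

'which chapter' is the direct object of 'assign'. It moves to the left edge, and the trace sits right after 'assign':
Which chapter could the consultant agree to plan to assign ___ to the auditor over the weekend?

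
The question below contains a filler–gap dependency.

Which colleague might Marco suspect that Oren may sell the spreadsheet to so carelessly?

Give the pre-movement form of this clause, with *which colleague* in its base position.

Marco might suspect that Oren may sell the spreadsheet to which colleague so carelessly.

'which colleague' is the object of the preposition 'to' (recipient of 'sell'). It moves to the left edge, and the trace sits right after 'to':
Which colleague might Marco suspect that Oren may sell the spreadsheet to ___ so carelessly?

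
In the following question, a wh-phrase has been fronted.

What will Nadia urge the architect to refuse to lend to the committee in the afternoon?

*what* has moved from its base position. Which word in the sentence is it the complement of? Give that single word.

Underlying clause: Nadia will urge the architect to refuse to lend what to the committee in the afternoon.
The filler 'what' is interpreted as the direct object of 'lend'. Fronting leaves a gap immediately after 'lend':
What will Nadia urge the architect to refuse to lend ___ to the committee in the afternoon?

lend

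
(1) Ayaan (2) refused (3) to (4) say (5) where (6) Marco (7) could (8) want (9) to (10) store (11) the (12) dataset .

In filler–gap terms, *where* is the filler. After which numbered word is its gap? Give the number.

Pre-movement form: Marco could want to store the dataset where.
'where' is the locative complement of 'store'. It moves to the left edge, and the trace sits right after 'dataset':
Ayaan refused to say where Marco could want to store the dataset ___.
'dataset' is word 12.

12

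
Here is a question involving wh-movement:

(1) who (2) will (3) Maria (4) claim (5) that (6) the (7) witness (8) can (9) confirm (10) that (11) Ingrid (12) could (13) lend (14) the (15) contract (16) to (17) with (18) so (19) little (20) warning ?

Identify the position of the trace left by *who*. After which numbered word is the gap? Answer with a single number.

In situ: Maria will claim that the witness can confirm that Ingrid could lend the contract to who with so little warning.
The filler 'who' is interpreted as the object of the preposition 'to' (recipient of 'lend'). It moves to the left edge, and the trace sits right after 'to':
Who will Maria claim that the witness can confirm that Ingrid could lend the contract to ___ with so little warning?
'to' is word 16.

16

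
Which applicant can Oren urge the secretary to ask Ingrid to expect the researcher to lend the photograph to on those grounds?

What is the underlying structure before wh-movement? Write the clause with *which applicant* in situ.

'which applicant' is the object of the preposition 'to' (recipient of 'lend'). Fronting leaves a gap immediately after 'to':
Which applicant can Oren urge the secretary to ask Ingrid to expect the researcher to lend the photograph to ___ on those grounds?

Oren can urge the secretary to ask Ingrid to expect the researcher to lend the photograph to which applicant on those grounds.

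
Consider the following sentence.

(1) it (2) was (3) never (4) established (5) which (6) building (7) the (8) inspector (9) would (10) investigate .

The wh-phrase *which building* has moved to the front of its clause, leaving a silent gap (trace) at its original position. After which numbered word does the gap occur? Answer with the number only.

10

Pre-movement form: The inspector would investigate which building.
The filler 'which building' is interpreted as the direct object of 'investigate'. Fronting leaves a gap immediately after 'investigate':
It was never established which building the inspector would investigate ___.
'investigate' is word 10.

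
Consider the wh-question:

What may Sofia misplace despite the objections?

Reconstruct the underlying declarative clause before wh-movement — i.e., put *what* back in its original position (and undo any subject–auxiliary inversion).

Sofia may misplace what despite the objections.

'what' functions as the direct object of 'misplace'. Fronting leaves a gap immediately after 'misplace':
What may Sofia misplace ___ despite the objections?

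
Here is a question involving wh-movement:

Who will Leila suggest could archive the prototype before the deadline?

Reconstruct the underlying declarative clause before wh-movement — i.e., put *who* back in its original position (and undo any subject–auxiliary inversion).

Leila will suggest who could archive the prototype before the deadline.

'who' functions as the subject of the clause embedded under 'suggest'. Wh-movement fronts it, leaving a gap right after 'suggest':
Who will Leila suggest ___ could archive the prototype before the deadline?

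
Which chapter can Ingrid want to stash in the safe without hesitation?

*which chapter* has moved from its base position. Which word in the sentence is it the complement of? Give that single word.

In situ: Ingrid can want to stash which chapter in the safe without hesitation.
'which chapter' is the direct object of 'stash'. Fronting leaves a gap immediately after 'stash':
Which chapter can Ingrid want to stash ___ in the safe without hesitation?

stash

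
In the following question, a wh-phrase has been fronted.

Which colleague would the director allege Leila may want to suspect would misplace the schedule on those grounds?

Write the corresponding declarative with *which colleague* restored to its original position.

The director would allege Leila may want to suspect which colleague would misplace the schedule on those grounds.

'which colleague' is the subject of the clause embedded under 'suspect'. Wh-movement fronts it, leaving a gap right after 'suspect':
Which colleague would the director allege Leila may want to suspect ___ would misplace the schedule on those grounds?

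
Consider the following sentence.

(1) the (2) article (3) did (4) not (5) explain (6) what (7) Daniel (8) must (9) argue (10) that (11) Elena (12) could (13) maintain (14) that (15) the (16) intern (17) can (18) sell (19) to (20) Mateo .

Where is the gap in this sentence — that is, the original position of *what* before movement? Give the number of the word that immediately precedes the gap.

Pre-movement form: Daniel must argue that Elena could maintain that the intern can sell what to Mateo.
'what' is the direct object of 'sell'. Fronting leaves a gap immediately after 'sell':
The article did not explain what Daniel must argue that Elena could maintain that the intern can sell ___ to Mateo.
'sell' is word 18.

18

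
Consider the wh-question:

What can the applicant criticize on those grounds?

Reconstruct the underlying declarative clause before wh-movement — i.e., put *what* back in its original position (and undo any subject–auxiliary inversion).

'what' functions as the direct object of 'criticize'. Fronting leaves a gap immediately after 'criticize':
What can the applicant criticize ___ on those grounds?

The applicant can criticize what on those grounds.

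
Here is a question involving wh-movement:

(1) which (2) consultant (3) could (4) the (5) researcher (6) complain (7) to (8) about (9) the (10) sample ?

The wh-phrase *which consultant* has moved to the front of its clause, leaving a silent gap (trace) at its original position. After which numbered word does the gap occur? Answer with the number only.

Underlying clause: The researcher could complain to which consultant about the sample.
The filler 'which consultant' is interpreted as the object of the preposition 'to'. Wh-movement fronts it, leaving a gap right after 'to':
Which consultant could the researcher complain to ___ about the sample?
'to' is word 7.

7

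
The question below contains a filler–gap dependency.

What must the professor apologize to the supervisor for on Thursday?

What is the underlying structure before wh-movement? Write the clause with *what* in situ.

The filler 'what' is interpreted as the object of the preposition 'for'. Fronting leaves a gap immediately after 'for':
What must the professor apologize to the supervisor for ___ on Thursday?

The professor must apologize to the supervisor for what on Thursday.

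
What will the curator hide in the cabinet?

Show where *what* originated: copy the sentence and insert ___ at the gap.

What will the curator hide ___ in the cabinet?

Underlying clause: The curator will hide what in the cabinet.
'what' functions as the direct object of 'hide'. The gap is right after 'hide'.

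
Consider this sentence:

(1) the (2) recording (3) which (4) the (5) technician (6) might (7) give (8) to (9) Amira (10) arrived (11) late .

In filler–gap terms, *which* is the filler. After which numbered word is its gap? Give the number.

7

The filler 'which' is interpreted as the direct object of 'give'. Wh-movement fronts it, leaving a gap right after 'give':
The recording which the technician might give ___ to Amira arrived late.
'give' is word 7.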